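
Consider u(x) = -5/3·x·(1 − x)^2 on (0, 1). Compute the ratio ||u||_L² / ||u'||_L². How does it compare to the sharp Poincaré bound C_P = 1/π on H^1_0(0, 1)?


||u||_L² / ||u'||_L² = sqrt(14)/14 < C_P = 1/π.

u(x) = -5/3·x·(1 − x)^2, so u'(x) = -5*x^2 + 20*x/3 - 5/3.
u(x) = -5/3·x·(1 − x)^2 vanishes at x = 0 and x = 1, so u ∈ H^1_0(0, 1). Differentiate via the product rule and integrate the resulting polynomials term by term.
  ∫_0^1 u² dx = ∫_0^1 (25*x^6/9 - 100*x^5/9 + 50*x^4/3 - 100*x^3/9 + 25*x^2/9) dx. Term by term:
    ∫_0^1 25*x^6/9 dx = 25/63;  ∫_0^1 -100*x^5/9 dx = -50/27;  ∫_0^1 50*x^4/3 dx = 10/3;
    ∫_0^1 -100*x^3/9 dx = -25/9;  ∫_0^1 25*x^2/9 dx = 25/27.
  Sum: 25/63 − 50/27 + 10/3 − 25/9 + 25/27 = 5/189.
  ∫_0^1 (u')² dx = ∫_0^1 (25*x^4 - 200*x^3/3 + 550*x^2/9 - 200*x/9 + 25/9) dx. Term by term:
    ∫_0^1 25*x^4 dx = 5;  ∫_0^1 -200*x^3/3 dx = -50/3;  ∫_0^1 550*x^2/9 dx = 550/27;
    ∫_0^1 -200*x/9 dx = -100/9;  ∫_0^1 25/9 dx = 25/9.
  Sum: 5 − 50/3 + 550/27 − 100/9 + 25/9 = 10/27.
∫_0^1 u² dx = 5/189, so ||u||_L² = sqrt(105)/63.
∫_0^1 (u')² dx = 10/27, so ||u'||_L² = sqrt(30)/9.
Ratio ||u||_L² / ||u'||_L² = sqrt(14)/14.
Sharp Poincaré constant on H^1_0(0, 1) is C_P = L/π = 1/π, achieved by sin(π·x).
A polynomial bump cannot attain the sharp Poincaré constant (only the first sine eigenfunction does), so the ratio is strictly less than C_P, consistent with ||u||_L² ≤ C_P ||u'||_L².


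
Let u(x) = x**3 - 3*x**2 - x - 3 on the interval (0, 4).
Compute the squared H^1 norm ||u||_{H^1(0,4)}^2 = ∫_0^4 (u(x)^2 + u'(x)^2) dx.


||u||_{H^1}^2 = 46904/105

The H^1 norm (squared) on an interval (0, L) is
  ||u||_{H^1}^2 = ∫_0^L u(x)^2 dx + ∫_0^L u'(x)^2 dx.
Compute u'(x) = 3*x**2 - 6*x - 1.
Then u(x)^2 = x**6 - 6*x**5 + 7*x**4 + 19*x**2 + 6*x + 9 and u'(x)^2 = 9*x**4 - 36*x**3 + 30*x**2 + 12*x + 1.
Integrate each monomial from 0 to 4 using ∫_0^4 c·x^n dx = c·4^(n+1)/(n+1):
  ∫_0^4 u(x)^2 dx = ∫_0^4 (x^6 - 6*x^5 + 7*x^4 + 19*x^2 + 6*x + 9) dx. Term by term:
    ∫_0^4 x^6 dx = 16384/7;  ∫_0^4 -6*x^5 dx = -4096;  ∫_0^4 7*x^4 dx = 7168/5;
    ∫_0^4 19*x^2 dx = 1216/3;  ∫_0^4 6*x dx = 48;  ∫_0^4 9 dx = 36.
  Sum: 16384/7 − 4096 + 7168/5 + 1216/3 + 48 + 36 = 17588/105.
  ∫_0^4 u'(x)^2 dx = ∫_0^4 (9*x^4 - 36*x^3 + 30*x^2 + 12*x + 1) dx. Term by term:
    ∫_0^4 9*x^4 dx = 9216/5;  ∫_0^4 -36*x^3 dx = -2304;  ∫_0^4 30*x^2 dx = 640;
    ∫_0^4 12*x dx = 96;  ∫_0^4 1 dx = 4.
  Sum: 9216/5 − 2304 + 640 + 96 + 4 = 1396/5.
Adding: ||u||_{H^1}^2 = 17588/105 + 1396/5 = 46904/105.


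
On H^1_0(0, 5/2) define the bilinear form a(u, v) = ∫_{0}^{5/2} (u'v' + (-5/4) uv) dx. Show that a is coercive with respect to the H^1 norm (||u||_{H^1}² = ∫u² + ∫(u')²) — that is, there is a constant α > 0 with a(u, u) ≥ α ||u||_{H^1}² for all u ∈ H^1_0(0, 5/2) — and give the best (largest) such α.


α = (-125 + 16*π^2)/(4*(25 + 4*π^2))

Coercivity of a(·,·) on H^1_0(0, 5/2) means a(u, u) ≥ α ||u||_{H^1}² for every u ∈ H^1_0.
The interval has length L = 5/2, and Poincaré/coercivity depend only on L. Here a(u, u) = ∫(u')² + (-5/4)·∫u².
Here c = -5/4 < 0 with |c| < (π/L)² = 4*π^2/25, so coercivity still holds. The condition a(u,u) ≥ α||u||_{H^1}² reads (1−α)∫(u')² ≥ (α−c)∫u². Any admissible α is ≤ 1 (rapidly oscillating u have ∫u²/∫(u')² → 0), and α = 1 would force 0 ≥ (1−c)∫u², impossible since c < 1; so 1−α > 0. By the sharp Poincaré inequality on H^1_0 of an interval of length L, ∫(u')² ≥ (π/L)²∫u² with equality for the first sine mode sin(π(x−x₀)/L) (x₀ the left endpoint), so the inequality holds for all u iff (1−α)(π/L)² ≥ α − c, i.e. α ≤ ((π/L)² + c)/((π/L)² + 1) = (1 + c(L/π)²)/(1 + (L/π)²). (Direct route, valid since c ≤ 0: Poincaré gives c∫u² ≥ c(L/π)²∫(u')², so a(u,u) ≥ (1 + c(L/π)²)∫(u')², while ||u||_{H^1}² ≤ (1 + (L/π)²)∫(u')²; dividing yields the same α.) With (π/L)² = 4*π^2/25 and c = -5/4, the largest admissible constant is α = ((π/L)² + c)/((π/L)² + 1).
Simplifying, α = (-125 + 16*π^2)/(4*(25 + 4*π^2)).


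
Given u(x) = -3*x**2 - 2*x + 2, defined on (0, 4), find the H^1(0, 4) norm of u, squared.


||u||_{H^1}^2 = 50528/15

The H^1 norm (squared) on an interval (0, L) is
  ||u||_{H^1}^2 = ∫_0^L u(x)^2 dx + ∫_0^L u'(x)^2 dx.
Compute u'(x) = -6*x - 2.
Then u(x)^2 = 9*x**4 + 12*x**3 - 8*x**2 - 8*x + 4 and u'(x)^2 = 36*x**2 + 24*x + 4.
Integrate each monomial from 0 to 4 using ∫_0^4 c·x^n dx = c·4^(n+1)/(n+1):
  ∫_0^4 u(x)^2 dx = ∫_0^4 (9*x^4 + 12*x^3 - 8*x^2 - 8*x + 4) dx. Term by term:
    ∫_0^4 9*x^4 dx = 9216/5;  ∫_0^4 12*x^3 dx = 768;  ∫_0^4 -8*x^2 dx = -512/3;
    ∫_0^4 -8*x dx = -64;  ∫_0^4 4 dx = 16.
  Sum: 9216/5 + 768 − 512/3 − 64 + 16 = 35888/15.
  ∫_0^4 u'(x)^2 dx = ∫_0^4 (36*x^2 + 24*x + 4) dx. Term by term:
    ∫_0^4 36*x^2 dx = 768;  ∫_0^4 24*x dx = 192;  ∫_0^4 4 dx = 16.
  Sum: 768 + 192 + 16 = 976.
Adding: ||u||_{H^1}^2 = 35888/15 + 976 = 50528/15.


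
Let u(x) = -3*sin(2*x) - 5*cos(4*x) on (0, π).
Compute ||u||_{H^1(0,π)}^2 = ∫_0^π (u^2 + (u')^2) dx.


||u||_{H^1(0,π)}^2 = 235*π

u'(x) = 20*sin(4*x) - 6*cos(2*x).
Expand u² and (u')² and integrate term by term on (0, π), using: for integers n ≥ 1, ∫_0^π sin²(nx) dx = ∫_0^π cos²(nx) dx = π/2; for n ≠ n', ∫_0^π sin(nx)sin(n'x) dx = ∫_0^π cos(nx)cos(n'x) dx = 0; and by product-to-sum, ∫_0^π sin(nx)cos(n'x) dx = ½∫_0^π [sin((n+n')x) + sin((n−n')x)] dx, which is 0 when n+n' is even and 2n/(n²−n'²) when n+n' is odd (it need not vanish on (0, π)).
  u² squared terms: (-5)²·∫cos(4x)² dx = 25·π/2 = 25*π/2;  (-3)²·∫sin(2x)² dx = 9·π/2 = 9*π/2.
  u² cross terms: 2·(-5)·(-3)·∫cos(4x)·sin(2x) dx = 30·(0) = 0.
  So ∫_0^π u² dx = 25*π/2 + 9*π/2 + 0 = 17*π.
  (u')² squared terms: (-6)²·∫cos(2x)² dx = 36·π/2 = 18*π;  (20)²·∫sin(4x)² dx = 400·π/2 = 200*π.
  (u')² cross terms: 2·(-6)·(20)·∫cos(2x)·sin(4x) dx = -240·(0) = 0.
  So ∫_0^π (u')² dx = 18*π + 200*π + 0 = 218*π.
||u||_{H^1}^2 = (17*π) + (218*π) = 235*π.


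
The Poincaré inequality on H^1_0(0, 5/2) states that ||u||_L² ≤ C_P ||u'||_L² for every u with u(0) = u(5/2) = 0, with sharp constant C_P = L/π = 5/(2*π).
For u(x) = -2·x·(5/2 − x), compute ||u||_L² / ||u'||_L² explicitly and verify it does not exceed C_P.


||u||_L² / ||u'||_L² = sqrt(10)/4 < C_P = 5/(2*π).

u(x) = -2·x·(5/2 − x), so u'(x) = 4*x - 5.
u(x) = -2·x·(5/2 − x) vanishes at x = 0 and x = 5/2, so u ∈ H^1_0(0, 5/2). Differentiate via the product rule and integrate the resulting polynomials term by term.
  ∫_0^5/2 u² dx = ∫_0^5/2 (4*x^4 - 20*x^3 + 25*x^2) dx. Term by term:
    ∫_0^5/2 4*x^4 dx = 625/8;  ∫_0^5/2 -20*x^3 dx = -3125/16;  ∫_0^5/2 25*x^2 dx = 3125/24.
  Sum: 625/8 − 3125/16 + 3125/24 = 625/48.
  ∫_0^5/2 (u')² dx = ∫_0^5/2 (16*x^2 - 40*x + 25) dx. Term by term:
    ∫_0^5/2 16*x^2 dx = 250/3;  ∫_0^5/2 -40*x dx = -125;  ∫_0^5/2 25 dx = 125/2.
  Sum: 250/3 − 125 + 125/2 = 125/6.
∫_0^5/2 u² dx = 625/48, so ||u||_L² = 25*sqrt(3)/12.
∫_0^5/2 (u')² dx = 125/6, so ||u'||_L² = 5*sqrt(30)/6.
Ratio ||u||_L² / ||u'||_L² = sqrt(10)/4.
Sharp Poincaré constant on H^1_0(0, 5/2) is C_P = L/π = 5/(2*π), achieved by sin(2*π/5·x).
A polynomial bump cannot attain the sharp Poincaré constant (only the first sine eigenfunction does), so the ratio is strictly less than C_P, consistent with ||u||_L² ≤ C_P ||u'||_L².


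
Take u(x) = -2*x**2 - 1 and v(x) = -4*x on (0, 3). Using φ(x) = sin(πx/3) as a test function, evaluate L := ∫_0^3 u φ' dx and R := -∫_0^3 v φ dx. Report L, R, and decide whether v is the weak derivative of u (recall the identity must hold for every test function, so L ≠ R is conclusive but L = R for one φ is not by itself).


LHS = 36/π, RHS = 36/π. Yes, v = u' weakly.

u(x) = -2*x**2 - 1, classical derivative u'(x) = -4*x.
φ(x) = sin(πx/3), so φ'(x) = π*cos(π*x/3)/3.
Note φ(0) = φ(3) = 0, so the boundary term u·φ vanishes.
LHS = ∫_0^3 u(x) φ'(x) dx = ∫_0^3 (-2*π*x^2*cos(π*x/3)/3 - π*cos(π*x/3)/3) dx. Term by term:
  ∫_0^3 -π*cos(π*x/3)/3 dx = 0;  ∫_0^3 -2*π*x^2*cos(π*x/3)/3 dx = 36/π.
Sum: 0 + 36/π = 36/π.
So LHS = 36/π.
∫_0^3 v(x) φ(x) dx = ∫_0^3 (-4*x*sin(π*x/3)) dx. Term by term:
  ∫_0^3 -4*x*sin(π*x/3) dx = -36/π.
So RHS = -∫_0^3 v(x) φ(x) dx = 36/π.
LHS = RHS, so the identity holds for this test φ.
Moreover u is smooth here and v(x) = u'(x) = -4*x pointwise, so the identity holds for every test function. Hence v is the weak derivative of u.


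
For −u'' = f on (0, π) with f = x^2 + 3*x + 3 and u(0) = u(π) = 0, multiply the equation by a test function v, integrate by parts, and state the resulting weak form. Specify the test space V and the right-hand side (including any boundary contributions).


V = H^1_0(0, π) (so v(0) = v(π) = 0); weak form: ∫_0^π u'v' dx = ∫_0^π (x^2 + 3*x + 3) v dx for all v ∈ V.

Multiply both sides by a test function v and integrate from 0 to π:
  ∫_0^π −u''(x) v(x) dx = ∫_0^π f(x) v(x) dx.
Integrate the LHS by parts once:
  ∫_0^π −u'' v dx = −[u'(x) v(x)]_0^π + ∫_0^π u'(x) v'(x) dx.
Thus ∫_0^π u'(x) v'(x) dx = ∫_0^π f(x) v(x) dx + [u'(x) v(x)]_0^π.
Choose V so that boundary terms are either known or forced to vanish.
u is Dirichlet: u(0) = u(π) = 0. Let V = H^1_0(0, π); then v(0) = v(π) = 0, and [u' v]_0^π = 0.
Weak formulation: find u (satisfying any essential BC) such that ∫_0^π u'(x) v'(x) dx = ∫_0^π f v dx for all v ∈ V.
Substituting f(x) = x^2 + 3*x + 3, the right-hand side is ∫_0^π (x^2 + 3*x + 3) v dx.


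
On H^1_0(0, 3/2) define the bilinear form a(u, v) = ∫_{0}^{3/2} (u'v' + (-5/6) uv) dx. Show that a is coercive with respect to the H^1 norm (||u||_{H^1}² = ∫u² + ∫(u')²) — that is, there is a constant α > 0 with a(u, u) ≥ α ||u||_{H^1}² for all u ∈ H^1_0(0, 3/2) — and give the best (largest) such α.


α = (-15 + 8*π^2)/(2*(9 + 4*π^2))

Coercivity of a(·,·) on H^1_0(0, 3/2) means a(u, u) ≥ α ||u||_{H^1}² for every u ∈ H^1_0.
The interval has length L = 3/2, and Poincaré/coercivity depend only on L. Here a(u, u) = ∫(u')² + (-5/6)·∫u².
Here c = -5/6 < 0 with |c| < (π/L)² = 4*π^2/9, so coercivity still holds. The condition a(u,u) ≥ α||u||_{H^1}² reads (1−α)∫(u')² ≥ (α−c)∫u². Any admissible α is ≤ 1 (rapidly oscillating u have ∫u²/∫(u')² → 0), and α = 1 would force 0 ≥ (1−c)∫u², impossible since c < 1; so 1−α > 0. By the sharp Poincaré inequality on H^1_0 of an interval of length L, ∫(u')² ≥ (π/L)²∫u² with equality for the first sine mode sin(π(x−x₀)/L) (x₀ the left endpoint), so the inequality holds for all u iff (1−α)(π/L)² ≥ α − c, i.e. α ≤ ((π/L)² + c)/((π/L)² + 1) = (1 + c(L/π)²)/(1 + (L/π)²). (Direct route, valid since c ≤ 0: Poincaré gives c∫u² ≥ c(L/π)²∫(u')², so a(u,u) ≥ (1 + c(L/π)²)∫(u')², while ||u||_{H^1}² ≤ (1 + (L/π)²)∫(u')²; dividing yields the same α.) With (π/L)² = 4*π^2/9 and c = -5/6, the largest admissible constant is α = ((π/L)² + c)/((π/L)² + 1).
Simplifying, α = (-15 + 8*π^2)/(2*(9 + 4*π^2)).


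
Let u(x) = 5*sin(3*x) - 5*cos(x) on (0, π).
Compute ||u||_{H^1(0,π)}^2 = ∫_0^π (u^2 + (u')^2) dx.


||u||_{H^1(0,π)}^2 = 150*π

u'(x) = 5*sin(x) + 15*cos(3*x).
Expand u² and (u')² and integrate term by term on (0, π), using: for integers n ≥ 1, ∫_0^π sin²(nx) dx = ∫_0^π cos²(nx) dx = π/2; for n ≠ n', ∫_0^π sin(nx)sin(n'x) dx = ∫_0^π cos(nx)cos(n'x) dx = 0; and by product-to-sum, ∫_0^π sin(nx)cos(n'x) dx = ½∫_0^π [sin((n+n')x) + sin((n−n')x)] dx, which is 0 when n+n' is even and 2n/(n²−n'²) when n+n' is odd (it need not vanish on (0, π)).
  u² squared terms: (-5)²·∫cos(x)² dx = 25·π/2 = 25*π/2;  (5)²·∫sin(3x)² dx = 25·π/2 = 25*π/2.
  u² cross terms: 2·(-5)·(5)·∫cos(x)·sin(3x) dx = -50·(0) = 0.
  So ∫_0^π u² dx = 25*π/2 + 25*π/2 + 0 = 25*π.
  (u')² squared terms: (5)²·∫sin(x)² dx = 25·π/2 = 25*π/2;  (15)²·∫cos(3x)² dx = 225·π/2 = 225*π/2.
  (u')² cross terms: 2·(5)·(15)·∫sin(x)·cos(3x) dx = 150·(0) = 0.
  So ∫_0^π (u')² dx = 25*π/2 + 225*π/2 + 0 = 125*π.
||u||_{H^1}^2 = (25*π) + (125*π) = 150*π.


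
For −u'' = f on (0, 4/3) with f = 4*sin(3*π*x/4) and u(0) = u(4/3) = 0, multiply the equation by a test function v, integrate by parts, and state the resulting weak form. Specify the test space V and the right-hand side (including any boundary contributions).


V = H^1_0(0, 4/3) (so v(0) = v(4/3) = 0); weak form: ∫_0^4/3 u'v' dx = ∫_0^4/3 (4*sin(3*π*x/4)) v dx for all v ∈ V.

Multiply both sides by a test function v and integrate from 0 to 4/3:
  ∫_0^4/3 −u''(x) v(x) dx = ∫_0^4/3 f(x) v(x) dx.
Integrate the LHS by parts once:
  ∫_0^4/3 −u'' v dx = −[u'(x) v(x)]_0^4/3 + ∫_0^4/3 u'(x) v'(x) dx.
Thus ∫_0^4/3 u'(x) v'(x) dx = ∫_0^4/3 f(x) v(x) dx + [u'(x) v(x)]_0^4/3.
Choose V so that boundary terms are either known or forced to vanish.
u is Dirichlet: u(0) = u(4/3) = 0. Let V = H^1_0(0, 4/3); then v(0) = v(4/3) = 0, and [u' v]_0^4/3 = 0.
Weak formulation: find u (satisfying any essential BC) such that ∫_0^4/3 u'(x) v'(x) dx = ∫_0^4/3 f v dx for all v ∈ V.
Substituting f(x) = 4*sin(3*π*x/4), the right-hand side is ∫_0^4/3 (4*sin(3*π*x/4)) v dx.


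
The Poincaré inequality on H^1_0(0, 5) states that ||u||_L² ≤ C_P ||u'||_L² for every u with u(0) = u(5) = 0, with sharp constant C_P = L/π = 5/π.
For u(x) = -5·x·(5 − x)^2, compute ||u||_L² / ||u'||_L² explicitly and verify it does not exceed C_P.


||u||_L² / ||u'||_L² = 5*sqrt(14)/14 < C_P = 5/π.

u(x) = -5·x·(5 − x)^2, so u'(x) = 5*(5 - 3*x)*(x - 5).
u(x) = -5·x·(5 − x)^2 vanishes at x = 0 and x = 5, so u ∈ H^1_0(0, 5). Differentiate via the product rule and integrate the resulting polynomials term by term.
  ∫_0^5 u² dx = ∫_0^5 (25*x^6 - 500*x^5 + 3750*x^4 - 12500*x^3 + 15625*x^2) dx. Term by term:
    ∫_0^5 25*x^6 dx = 1953125/7;  ∫_0^5 -500*x^5 dx = -3906250/3;  ∫_0^5 3750*x^4 dx = 2343750;
    ∫_0^5 -12500*x^3 dx = -1953125;  ∫_0^5 15625*x^2 dx = 1953125/3.
  Sum: 1953125/7 − 3906250/3 + 2343750 − 1953125 + 1953125/3 = 390625/21.
  ∫_0^5 (u')² dx = ∫_0^5 (225*x^4 - 3000*x^3 + 13750*x^2 - 25000*x + 15625) dx. Term by term:
    ∫_0^5 225*x^4 dx = 140625;  ∫_0^5 -3000*x^3 dx = -468750;  ∫_0^5 13750*x^2 dx = 1718750/3;
    ∫_0^5 -25000*x dx = -312500;  ∫_0^5 15625 dx = 78125.
  Sum: 140625 − 468750 + 1718750/3 − 312500 + 78125 = 31250/3.
∫_0^5 u² dx = 390625/21, so ||u||_L² = 625*sqrt(21)/21.
∫_0^5 (u')² dx = 31250/3, so ||u'||_L² = 125*sqrt(6)/3.
Ratio ||u||_L² / ||u'||_L² = 5*sqrt(14)/14.
Sharp Poincaré constant on H^1_0(0, 5) is C_P = L/π = 5/π, achieved by sin(π/5·x).
A polynomial bump cannot attain the sharp Poincaré constant (only the first sine eigenfunction does), so the ratio is strictly less than C_P, consistent with ||u||_L² ≤ C_P ||u'||_L².


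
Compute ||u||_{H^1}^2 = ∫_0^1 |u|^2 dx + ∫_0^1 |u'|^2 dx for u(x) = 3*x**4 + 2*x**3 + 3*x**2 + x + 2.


||u||_{H^1}^2 = 3256/21

The H^1 norm (squared) on an interval (0, L) is
  ||u||_{H^1}^2 = ∫_0^L u(x)^2 dx + ∫_0^L u'(x)^2 dx.
Compute u'(x) = 12*x**3 + 6*x**2 + 6*x + 1.
Then u(x)^2 = 9*x**8 + 12*x**7 + 22*x**6 + 18*x**5 + 25*x**4 + 14*x**3 + 13*x**2 + 4*x + 4 and u'(x)^2 = 144*x**6 + 144*x**5 + 180*x**4 + 96*x**3 + 48*x**2 + 12*x + 1.
Integrate each monomial from 0 to 1 using ∫_0^1 c·x^n dx = c·1^(n+1)/(n+1):
  ∫_0^1 u(x)^2 dx = ∫_0^1 (9*x^8 + 12*x^7 + 22*x^6 + 18*x^5 + 25*x^4 + 14*x^3 + 13*x^2 + 4*x + 4) dx. Term by term:
    ∫_0^1 9*x^8 dx = 1;  ∫_0^1 12*x^7 dx = 3/2;  ∫_0^1 22*x^6 dx = 22/7;
    ∫_0^1 18*x^5 dx = 3;  ∫_0^1 25*x^4 dx = 5;  ∫_0^1 14*x^3 dx = 7/2;
    ∫_0^1 13*x^2 dx = 13/3;  ∫_0^1 4*x dx = 2;  ∫_0^1 4 dx = 4.
  Sum: 1 + 3/2 + 22/7 + 3 + 5 + 7/2 + 13/3 + 2 + 4 = 577/21.
  ∫_0^1 u'(x)^2 dx = ∫_0^1 (144*x^6 + 144*x^5 + 180*x^4 + 96*x^3 + 48*x^2 + 12*x + 1) dx. Term by term:
    ∫_0^1 144*x^6 dx = 144/7;  ∫_0^1 144*x^5 dx = 24;  ∫_0^1 180*x^4 dx = 36;
    ∫_0^1 96*x^3 dx = 24;  ∫_0^1 48*x^2 dx = 16;  ∫_0^1 12*x dx = 6;
    ∫_0^1 1 dx = 1.
  Sum: 144/7 + 24 + 36 + 24 + 16 + 6 + 1 = 893/7.
Adding: ||u||_{H^1}^2 = 577/21 + 893/7 = 3256/21.


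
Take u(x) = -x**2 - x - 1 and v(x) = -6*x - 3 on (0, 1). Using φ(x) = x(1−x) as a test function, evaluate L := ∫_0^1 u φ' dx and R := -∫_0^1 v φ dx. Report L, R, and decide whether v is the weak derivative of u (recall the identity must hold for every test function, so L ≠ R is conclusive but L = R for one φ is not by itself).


LHS = 1/3, RHS = 1. No, v is not the weak derivative of u.

u(x) = -x**2 - x - 1, classical derivative u'(x) = -2*x - 1.
φ(x) = x(1−x), so φ'(x) = 1 - 2*x.
Note φ(0) = φ(1) = 0, so the boundary term u·φ vanishes.
LHS = ∫_0^1 u(x) φ'(x) dx = ∫_0^1 (2*x^3 + x^2 + x - 1) dx. Term by term:
  ∫_0^1 2*x^3 dx = 1/2;  ∫_0^1 x^2 dx = 1/3;  ∫_0^1 x dx = 1/2;
  ∫_0^1 -1 dx = -1.
Sum: 1/2 + 1/3 + 1/2 − 1 = 1/3.
So LHS = 1/3.
∫_0^1 v(x) φ(x) dx = ∫_0^1 (6*x^3 - 3*x^2 - 3*x) dx. Term by term:
  ∫_0^1 6*x^3 dx = 3/2;  ∫_0^1 -3*x^2 dx = -1;  ∫_0^1 -3*x dx = -3/2.
Sum: 3/2 − 1 − 3/2 = -1.
So RHS = -∫_0^1 v(x) φ(x) dx = 1.
LHS − RHS = -2/3 ≠ 0, so the identity fails.
(For a valid weak derivative the identity must hold for EVERY test function, in particular this one. The failure shows v is NOT the weak derivative of u.)
Correct weak derivative would be u'(x) = -2*x - 1.


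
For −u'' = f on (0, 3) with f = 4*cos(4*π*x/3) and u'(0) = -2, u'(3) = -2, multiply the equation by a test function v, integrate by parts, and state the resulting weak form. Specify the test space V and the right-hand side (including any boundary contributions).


V = H^1(0, 3) (v unrestricted at boundary; u is determined up to an additive constant); weak form: ∫_0^3 u'v' dx = ∫_0^3 (4*cos(4*π*x/3)) v dx − 2·v(3) + 2·v(0) for all v ∈ V.

Multiply both sides by a test function v and integrate from 0 to 3:
  ∫_0^3 −u''(x) v(x) dx = ∫_0^3 f(x) v(x) dx.
Integrate the LHS by parts once:
  ∫_0^3 −u'' v dx = −[u'(x) v(x)]_0^3 + ∫_0^3 u'(x) v'(x) dx.
Thus ∫_0^3 u'(x) v'(x) dx = ∫_0^3 f(x) v(x) dx + [u'(x) v(x)]_0^3.
Choose V so that boundary terms are either known or forced to vanish.
u has inhomogeneous Neumann u'(0) = -2, u'(3) = -2. [u' v]_0^3 = (-2)·v(3) − (-2)·v(0) = − 2·v(3) + 2·v(0). Take V = H^1(0, 3); boundary term becomes part of RHS.
Weak formulation: find u (satisfying any essential BC) such that ∫_0^3 u'(x) v'(x) dx = ∫_0^3 f v dx − 2·v(3) + 2·v(0) for all v ∈ V (Neumann data are natural BCs: they enter the RHS as boundary terms).
Substituting f(x) = 4*cos(4*π*x/3), the right-hand side is ∫_0^3 (4*cos(4*π*x/3)) v dx − 2·v(3) + 2·v(0).
Compatibility check (pure Neumann): taking v ≡ 1 ∈ V gives 0 = ∫_0^3 f dx + (-2) − (-2), i.e. ∫_0^3 f dx must equal u'(0) − u'(3) = 0. Indeed ∫_0^3 (4*cos(4*π*x/3)) dx = 0, so the data are compatible. The solution is then unique only up to an additive constant (fix it e.g. by requiring ∫_0^3 u dx = 0).


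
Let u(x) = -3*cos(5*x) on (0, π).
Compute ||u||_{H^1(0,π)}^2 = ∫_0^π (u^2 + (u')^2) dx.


||u||_{H^1(0,π)}^2 = 117*π

u'(x) = 15*sin(5*x).
Expand u² and (u')² and integrate term by term on (0, π), using: for integers n ≥ 1, ∫_0^π sin²(nx) dx = ∫_0^π cos²(nx) dx = π/2; for n ≠ n', ∫_0^π sin(nx)sin(n'x) dx = ∫_0^π cos(nx)cos(n'x) dx = 0; and by product-to-sum, ∫_0^π sin(nx)cos(n'x) dx = ½∫_0^π [sin((n+n')x) + sin((n−n')x)] dx, which is 0 when n+n' is even and 2n/(n²−n'²) when n+n' is odd (it need not vanish on (0, π)).
  u² squared terms: (-3)²·∫cos(5x)² dx = 9·π/2 = 9*π/2.
  So ∫_0^π u² dx = 9*π/2.
  (u')² squared terms: (15)²·∫sin(5x)² dx = 225·π/2 = 225*π/2.
  So ∫_0^π (u')² dx = 225*π/2.
||u||_{H^1}^2 = (9*π/2) + (225*π/2) = 117*π.


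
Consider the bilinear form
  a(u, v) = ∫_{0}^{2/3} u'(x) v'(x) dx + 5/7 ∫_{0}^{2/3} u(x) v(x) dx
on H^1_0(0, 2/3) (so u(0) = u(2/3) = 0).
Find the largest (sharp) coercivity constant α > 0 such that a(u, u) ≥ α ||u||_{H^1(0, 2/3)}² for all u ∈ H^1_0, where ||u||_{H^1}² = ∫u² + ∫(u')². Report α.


α = (20 + 63*π^2)/(7*(4 + 9*π^2))

Coercivity of a(·,·) on H^1_0(0, 2/3) means a(u, u) ≥ α ||u||_{H^1}² for every u ∈ H^1_0.
The interval has length L = 2/3, and Poincaré/coercivity depend only on L. Here a(u, u) = ∫(u')² + (5/7)·∫u².
Here 0 < c = 5/7 < 1. The condition a(u,u) ≥ α||u||_{H^1}² reads (1−α)∫(u')² ≥ (α−c)∫u². Any admissible α is ≤ 1 (rapidly oscillating u have ∫u²/∫(u')² → 0), and α = 1 would force 0 ≥ (1−c)∫u², impossible since c < 1; so 1−α > 0. By the sharp Poincaré inequality on H^1_0 of an interval of length L, ∫(u')² ≥ (π/L)²∫u² with equality for the first sine mode sin(π(x−x₀)/L) (x₀ the left endpoint), so the inequality holds for all u iff (1−α)(π/L)² ≥ α − c, i.e. α ≤ ((π/L)² + c)/((π/L)² + 1) = (1 + c(L/π)²)/(1 + (L/π)²). With (π/L)² = 9*π^2/4 and c = 5/7, the largest admissible constant is α = ((π/L)² + c)/((π/L)² + 1).
Simplifying, α = (20 + 63*π^2)/(7*(4 + 9*π^2)).


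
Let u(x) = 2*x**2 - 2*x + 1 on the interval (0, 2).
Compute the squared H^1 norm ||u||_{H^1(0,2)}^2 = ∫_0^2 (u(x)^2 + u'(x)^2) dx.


||u||_{H^1}^2 = 138/5

The H^1 norm (squared) on an interval (0, L) is
  ||u||_{H^1}^2 = ∫_0^L u(x)^2 dx + ∫_0^L u'(x)^2 dx.
Compute u'(x) = 4*x - 2.
Then u(x)^2 = 4*x**4 - 8*x**3 + 8*x**2 - 4*x + 1 and u'(x)^2 = 16*x**2 - 16*x + 4.
Integrate each monomial from 0 to 2 using ∫_0^2 c·x^n dx = c·2^(n+1)/(n+1):
  ∫_0^2 u(x)^2 dx = ∫_0^2 (4*x^4 - 8*x^3 + 8*x^2 - 4*x + 1) dx. Term by term:
    ∫_0^2 4*x^4 dx = 128/5;  ∫_0^2 -8*x^3 dx = -32;  ∫_0^2 8*x^2 dx = 64/3;
    ∫_0^2 -4*x dx = -8;  ∫_0^2 1 dx = 2.
  Sum: 128/5 − 32 + 64/3 − 8 + 2 = 134/15.
  ∫_0^2 u'(x)^2 dx = ∫_0^2 (16*x^2 - 16*x + 4) dx. Term by term:
    ∫_0^2 16*x^2 dx = 128/3;  ∫_0^2 -16*x dx = -32;  ∫_0^2 4 dx = 8.
  Sum: 128/3 − 32 + 8 = 56/3.
Adding: ||u||_{H^1}^2 = 134/15 + 56/3 = 138/5.


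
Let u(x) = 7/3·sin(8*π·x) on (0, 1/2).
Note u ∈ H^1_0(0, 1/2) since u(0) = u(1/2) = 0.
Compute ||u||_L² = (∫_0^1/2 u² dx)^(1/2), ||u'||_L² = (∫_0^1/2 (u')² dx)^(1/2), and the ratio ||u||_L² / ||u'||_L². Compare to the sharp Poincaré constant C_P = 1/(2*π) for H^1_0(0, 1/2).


||u||_L² / ||u'||_L² = 1/(8*π) < C_P = 1/(2*π).

u(x) = 7/3·sin(8*π·x), so u'(x) = 56*π*cos(8*π*x)/3.
Writing u(x) = A·sin(kπx/L) with A = 7/3 and k = 4, use ∫_0^L sin²(kπx/L) dx = L/2 and ∫_0^L cos²(kπx/L) dx = L/2.
u² = 49/9·sin²(8*π·x) and (u')² = 3136*π^2/9·cos²(8*π·x), and each of sin², cos² integrates to L/2 = 1/4 over (0, 1/2).
∫_0^1/2 u² dx = 49/36, so ||u||_L² = 7/6.
∫_0^1/2 (u')² dx = 784*π^2/9, so ||u'||_L² = 28*π/3.
Ratio ||u||_L² / ||u'||_L² = 1/(8*π).
Sharp Poincaré constant on H^1_0(0, 1/2) is C_P = L/π = 1/(2*π), achieved by sin(2*π·x).
This is the k = 4 harmonic; the ratio L/(kπ) is strictly less than C_P = L/π, consistent with the sharp inequality ||u||_L² ≤ C_P ||u'||_L².


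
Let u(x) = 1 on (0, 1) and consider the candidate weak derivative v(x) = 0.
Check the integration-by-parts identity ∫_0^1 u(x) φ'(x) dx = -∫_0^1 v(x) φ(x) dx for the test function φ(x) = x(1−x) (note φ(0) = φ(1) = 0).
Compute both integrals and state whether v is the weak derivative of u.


LHS = 0, RHS = 0. Yes, v = u' weakly.

u(x) = 1, classical derivative u'(x) = 0.
φ(x) = x(1−x), so φ'(x) = 1 - 2*x.
Note φ(0) = φ(1) = 0, so the boundary term u·φ vanishes.
LHS = ∫_0^1 u(x) φ'(x) dx = ∫_0^1 (1 - 2*x) dx. Term by term:
  ∫_0^1 -2*x dx = -1;  ∫_0^1 1 dx = 1.
Sum: -1 + 1 = 0.
So LHS = 0.
∫_0^1 v(x) φ(x) dx = ∫_0^1 (0) dx. Term by term:
  ∫_0^1 0 dx = 0.
So RHS = -∫_0^1 v(x) φ(x) dx = 0.
LHS = RHS, so the identity holds for this test φ.
Moreover u is smooth here and v(x) = u'(x) = 0 pointwise, so the identity holds for every test function. Hence v is the weak derivative of u.


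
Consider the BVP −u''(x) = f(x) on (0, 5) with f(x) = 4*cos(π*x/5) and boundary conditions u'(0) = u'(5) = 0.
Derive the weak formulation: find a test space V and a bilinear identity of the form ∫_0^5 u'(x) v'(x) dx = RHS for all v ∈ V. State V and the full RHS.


V = H^1(0, 5) (no boundary constraint on v; u is determined up to an additive constant); weak form: ∫_0^5 u'v' dx = ∫_0^5 (4*cos(π*x/5)) v dx for all v ∈ V.

Multiply both sides by a test function v and integrate from 0 to 5:
  ∫_0^5 −u''(x) v(x) dx = ∫_0^5 f(x) v(x) dx.
Integrate the LHS by parts once:
  ∫_0^5 −u'' v dx = −[u'(x) v(x)]_0^5 + ∫_0^5 u'(x) v'(x) dx.
Thus ∫_0^5 u'(x) v'(x) dx = ∫_0^5 f(x) v(x) dx + [u'(x) v(x)]_0^5.
Choose V so that boundary terms are either known or forced to vanish.
u has homogeneous Neumann: u'(0) = u'(5) = 0. So [u' v]_0^5 = 0·v(5) − 0·v(0) = 0 for any v; take V = H^1(0, 5).
Weak formulation: find u (satisfying any essential BC) such that ∫_0^5 u'(x) v'(x) dx = ∫_0^5 f v dx for all v ∈ V (homogeneous Neumann, so boundary terms vanish).
Substituting f(x) = 4*cos(π*x/5), the right-hand side is ∫_0^5 (4*cos(π*x/5)) v dx.
Compatibility check (pure Neumann): taking v ≡ 1 ∈ V gives 0 = ∫_0^5 f dx + (0) − (0), i.e. ∫_0^5 f dx must equal u'(0) − u'(5) = 0. Indeed ∫_0^5 (4*cos(π*x/5)) dx = 0, so the data are compatible. The solution is then unique only up to an additive constant (fix it e.g. by requiring ∫_0^5 u dx = 0).


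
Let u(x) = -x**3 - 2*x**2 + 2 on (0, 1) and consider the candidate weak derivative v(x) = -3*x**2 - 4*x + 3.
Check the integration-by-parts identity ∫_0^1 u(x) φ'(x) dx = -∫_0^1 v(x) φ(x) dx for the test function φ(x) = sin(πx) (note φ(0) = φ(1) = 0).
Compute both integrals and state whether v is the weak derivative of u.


LHS = -12/π^3 + 7/π, RHS = (-12 + π^2)/π^3. No, v is not the weak derivative of u.

u(x) = -x**3 - 2*x**2 + 2, classical derivative u'(x) = -3*x**2 - 4*x.
φ(x) = sin(πx), so φ'(x) = π*cos(π*x).
Note φ(0) = φ(1) = 0, so the boundary term u·φ vanishes.
LHS = ∫_0^1 u(x) φ'(x) dx = ∫_0^1 (-π*x^3*cos(π*x) - 2*π*x^2*cos(π*x) + 2*π*cos(π*x)) dx. Term by term:
  ∫_0^1 2*π*cos(π*x) dx = 0;  ∫_0^1 -π*x^3*cos(π*x) dx = -12/π^3 + 3/π;  ∫_0^1 -2*π*x^2*cos(π*x) dx = 4/π.
Sum: 0 + -12/π^3 + 3/π + 4/π = -12/π^3 + 7/π.
So LHS = -12/π^3 + 7/π.
∫_0^1 v(x) φ(x) dx = ∫_0^1 (-3*x^2*sin(π*x) - 4*x*sin(π*x) + 3*sin(π*x)) dx. Term by term:
  ∫_0^1 3*sin(π*x) dx = 6/π;  ∫_0^1 -4*x*sin(π*x) dx = -4/π;  ∫_0^1 -3*x^2*sin(π*x) dx = -3/π + 12/π^3.
Sum: 6/π − 4/π + -3/π + 12/π^3 = (12 - π^2)/π^3.
So RHS = -∫_0^1 v(x) φ(x) dx = (-12 + π^2)/π^3.
LHS − RHS = 6/π ≠ 0, so the identity fails.
(For a valid weak derivative the identity must hold for EVERY test function, in particular this one. The failure shows v is NOT the weak derivative of u.)
Correct weak derivative would be u'(x) = -3*x**2 - 4*x.


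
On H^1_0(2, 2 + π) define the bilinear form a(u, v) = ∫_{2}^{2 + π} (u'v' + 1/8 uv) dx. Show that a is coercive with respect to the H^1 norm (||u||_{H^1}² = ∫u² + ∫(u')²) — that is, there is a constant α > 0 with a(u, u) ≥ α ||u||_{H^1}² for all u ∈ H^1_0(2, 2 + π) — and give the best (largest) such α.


α = 9/16

Coercivity of a(·,·) on H^1_0(2, 2 + π) means a(u, u) ≥ α ||u||_{H^1}² for every u ∈ H^1_0.
The interval has length L = π, and Poincaré/coercivity depend only on L. Here a(u, u) = ∫(u')² + (1/8)·∫u².
Here 0 < c = 1/8 < 1. The condition a(u,u) ≥ α||u||_{H^1}² reads (1−α)∫(u')² ≥ (α−c)∫u². Any admissible α is ≤ 1 (rapidly oscillating u have ∫u²/∫(u')² → 0), and α = 1 would force 0 ≥ (1−c)∫u², impossible since c < 1; so 1−α > 0. By the sharp Poincaré inequality on H^1_0 of an interval of length L, ∫(u')² ≥ (π/L)²∫u² with equality for the first sine mode sin(π(x−x₀)/L) (x₀ the left endpoint), so the inequality holds for all u iff (1−α)(π/L)² ≥ α − c, i.e. α ≤ ((π/L)² + c)/((π/L)² + 1) = (1 + c(L/π)²)/(1 + (L/π)²). With (π/L)² = 1 and c = 1/8, the largest admissible constant is α = ((π/L)² + c)/((π/L)² + 1).
Simplifying, α = 9/16.


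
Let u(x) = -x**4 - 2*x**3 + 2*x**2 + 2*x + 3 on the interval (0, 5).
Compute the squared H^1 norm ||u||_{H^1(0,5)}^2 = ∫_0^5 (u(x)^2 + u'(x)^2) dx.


||u||_{H^1}^2 = 84548665/126

The H^1 norm (squared) on an interval (0, L) is
  ||u||_{H^1}^2 = ∫_0^L u(x)^2 dx + ∫_0^L u'(x)^2 dx.
Compute u'(x) = -4*x**3 - 6*x**2 + 4*x + 2.
Then u(x)^2 = x**8 + 4*x**7 - 12*x**5 - 10*x**4 - 4*x**3 + 16*x**2 + 12*x + 9 and u'(x)^2 = 16*x**6 + 48*x**5 + 4*x**4 - 64*x**3 - 8*x**2 + 16*x + 4.
Integrate each monomial from 0 to 5 using ∫_0^5 c·x^n dx = c·5^(n+1)/(n+1):
  ∫_0^5 u(x)^2 dx = ∫_0^5 (x^8 + 4*x^7 - 12*x^5 - 10*x^4 - 4*x^3 + 16*x^2 + 12*x + 9) dx. Term by term:
    ∫_0^5 x^8 dx = 1953125/9;  ∫_0^5 4*x^7 dx = 390625/2;  ∫_0^5 -12*x^5 dx = -31250;
    ∫_0^5 -10*x^4 dx = -6250;  ∫_0^5 -4*x^3 dx = -625;  ∫_0^5 16*x^2 dx = 2000/3;
    ∫_0^5 12*x dx = 150;  ∫_0^5 9 dx = 45.
  Sum: 1953125/9 + 390625/2 − 31250 − 6250 − 625 + 2000/3 + 150 + 45 = 6751135/18.
  ∫_0^5 u'(x)^2 dx = ∫_0^5 (16*x^6 + 48*x^5 + 4*x^4 - 64*x^3 - 8*x^2 + 16*x + 4) dx. Term by term:
    ∫_0^5 16*x^6 dx = 1250000/7;  ∫_0^5 48*x^5 dx = 125000;  ∫_0^5 4*x^4 dx = 2500;
    ∫_0^5 -64*x^3 dx = -10000;  ∫_0^5 -8*x^2 dx = -1000/3;  ∫_0^5 16*x dx = 200;
    ∫_0^5 4 dx = 20.
  Sum: 1250000/7 + 125000 + 2500 − 10000 − 1000/3 + 200 + 20 = 6215120/21.
Adding: ||u||_{H^1}^2 = 6751135/18 + 6215120/21 = 84548665/126.


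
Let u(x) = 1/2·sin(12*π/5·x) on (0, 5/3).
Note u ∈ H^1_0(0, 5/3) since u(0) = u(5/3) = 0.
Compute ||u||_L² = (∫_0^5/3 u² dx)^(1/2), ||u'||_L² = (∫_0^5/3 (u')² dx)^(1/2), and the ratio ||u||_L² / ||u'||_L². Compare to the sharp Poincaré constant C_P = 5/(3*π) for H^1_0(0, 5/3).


||u||_L² / ||u'||_L² = 5/(12*π) < C_P = 5/(3*π).

u(x) = 1/2·sin(12*π/5·x), so u'(x) = 6*π*cos(12*π*x/5)/5.
Writing u(x) = A·sin(kπx/L) with A = 1/2 and k = 4, use ∫_0^L sin²(kπx/L) dx = L/2 and ∫_0^L cos²(kπx/L) dx = L/2.
u² = 1/4·sin²(12*π/5·x) and (u')² = 36*π^2/25·cos²(12*π/5·x), and each of sin², cos² integrates to L/2 = 5/6 over (0, 5/3).
∫_0^5/3 u² dx = 5/24, so ||u||_L² = sqrt(30)/12.
∫_0^5/3 (u')² dx = 6*π^2/5, so ||u'||_L² = sqrt(30)*π/5.
Ratio ||u||_L² / ||u'||_L² = 5/(12*π).
Sharp Poincaré constant on H^1_0(0, 5/3) is C_P = L/π = 5/(3*π), achieved by sin(3*π/5·x).
This is the k = 4 harmonic; the ratio L/(kπ) is strictly less than C_P = L/π, consistent with the sharp inequality ||u||_L² ≤ C_P ||u'||_L².


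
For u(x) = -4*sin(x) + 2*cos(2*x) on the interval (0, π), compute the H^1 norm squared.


||u||_{H^1(0,π)}^2 = 160/3 + 26*π

u'(x) = -4*sin(2*x) - 4*cos(x).
Expand u² and (u')² and integrate term by term on (0, π), using: for integers n ≥ 1, ∫_0^π sin²(nx) dx = ∫_0^π cos²(nx) dx = π/2; for n ≠ n', ∫_0^π sin(nx)sin(n'x) dx = ∫_0^π cos(nx)cos(n'x) dx = 0; and by product-to-sum, ∫_0^π sin(nx)cos(n'x) dx = ½∫_0^π [sin((n+n')x) + sin((n−n')x)] dx, which is 0 when n+n' is even and 2n/(n²−n'²) when n+n' is odd (it need not vanish on (0, π)).
  u² squared terms: (-4)²·∫sin(x)² dx = 16·π/2 = 8*π;  (2)²·∫cos(2x)² dx = 4·π/2 = 2*π.
  u² cross terms: 2·(-4)·(2)·∫sin(x)·cos(2x) dx = -16·(-2/3) = 32/3.
  So ∫_0^π u² dx = 8*π + 2*π + 32/3 = 32/3 + 10*π.
  (u')² squared terms: (-4)²·∫cos(x)² dx = 16·π/2 = 8*π;  (-4)²·∫sin(2x)² dx = 16·π/2 = 8*π.
  (u')² cross terms: 2·(-4)·(-4)·∫cos(x)·sin(2x) dx = 32·(4/3) = 128/3.
  So ∫_0^π (u')² dx = 8*π + 8*π + 128/3 = 128/3 + 16*π.
||u||_{H^1}^2 = (32/3 + 10*π) + (128/3 + 16*π) = 160/3 + 26*π.


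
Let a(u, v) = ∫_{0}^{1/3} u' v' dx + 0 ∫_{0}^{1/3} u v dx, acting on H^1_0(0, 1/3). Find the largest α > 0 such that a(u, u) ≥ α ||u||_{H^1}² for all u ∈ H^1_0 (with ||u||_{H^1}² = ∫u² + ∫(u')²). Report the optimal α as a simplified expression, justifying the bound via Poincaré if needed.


α = 9*π^2/(1 + 9*π^2)

Coercivity of a(·,·) on H^1_0(0, 1/3) means a(u, u) ≥ α ||u||_{H^1}² for every u ∈ H^1_0.
The interval has length L = 1/3, and Poincaré/coercivity depend only on L. Here a(u, u) = ∫(u')² + (0)·∫u².
Here c = 0, so a(u,u) = ∫(u')² alone. The condition a(u,u) ≥ α||u||_{H^1}² reads (1−α)∫(u')² ≥ (α−c)∫u². Any admissible α is ≤ 1 (rapidly oscillating u have ∫u²/∫(u')² → 0), and α = 1 would force 0 ≥ (1−c)∫u², impossible since c < 1; so 1−α > 0. By the sharp Poincaré inequality on H^1_0 of an interval of length L, ∫(u')² ≥ (π/L)²∫u² with equality for the first sine mode sin(π(x−x₀)/L) (x₀ the left endpoint), so the inequality holds for all u iff (1−α)(π/L)² ≥ α − c, i.e. α ≤ ((π/L)² + c)/((π/L)² + 1) = (1 + c(L/π)²)/(1 + (L/π)²). (Direct route, valid since c ≤ 0: Poincaré gives c∫u² ≥ c(L/π)²∫(u')², so a(u,u) ≥ (1 + c(L/π)²)∫(u')², while ||u||_{H^1}² ≤ (1 + (L/π)²)∫(u')²; dividing yields the same α.) With (π/L)² = 9*π^2 and c = 0, the largest admissible constant is α = ((π/L)² + c)/((π/L)² + 1).
Simplifying, α = 9*π^2/(1 + 9*π^2).


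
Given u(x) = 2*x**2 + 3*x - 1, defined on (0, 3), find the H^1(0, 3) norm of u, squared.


||u||_{H^1}^2 = 3687/5

The H^1 norm (squared) on an interval (0, L) is
  ||u||_{H^1}^2 = ∫_0^L u(x)^2 dx + ∫_0^L u'(x)^2 dx.
Compute u'(x) = 4*x + 3.
Then u(x)^2 = 4*x**4 + 12*x**3 + 5*x**2 - 6*x + 1 and u'(x)^2 = 16*x**2 + 24*x + 9.
Integrate each monomial from 0 to 3 using ∫_0^3 c·x^n dx = c·3^(n+1)/(n+1):
  ∫_0^3 u(x)^2 dx = ∫_0^3 (4*x^4 + 12*x^3 + 5*x^2 - 6*x + 1) dx. Term by term:
    ∫_0^3 4*x^4 dx = 972/5;  ∫_0^3 12*x^3 dx = 243;  ∫_0^3 5*x^2 dx = 45;
    ∫_0^3 -6*x dx = -27;  ∫_0^3 1 dx = 3.
  Sum: 972/5 + 243 + 45 − 27 + 3 = 2292/5.
  ∫_0^3 u'(x)^2 dx = ∫_0^3 (16*x^2 + 24*x + 9) dx. Term by term:
    ∫_0^3 16*x^2 dx = 144;  ∫_0^3 24*x dx = 108;  ∫_0^3 9 dx = 27.
  Sum: 144 + 108 + 27 = 279.
Adding: ||u||_{H^1}^2 = 2292/5 + 279 = 3687/5.


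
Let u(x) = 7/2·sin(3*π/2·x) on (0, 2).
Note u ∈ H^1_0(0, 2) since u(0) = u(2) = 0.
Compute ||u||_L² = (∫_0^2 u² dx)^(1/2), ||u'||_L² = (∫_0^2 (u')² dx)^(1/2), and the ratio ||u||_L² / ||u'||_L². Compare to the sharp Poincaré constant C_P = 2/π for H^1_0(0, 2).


||u||_L² / ||u'||_L² = 2/(3*π) < C_P = 2/π.

u(x) = 7/2·sin(3*π/2·x), so u'(x) = 21*π*cos(3*π*x/2)/4.
Writing u(x) = A·sin(kπx/L) with A = 7/2 and k = 3, use ∫_0^L sin²(kπx/L) dx = L/2 and ∫_0^L cos²(kπx/L) dx = L/2.
u² = 49/4·sin²(3*π/2·x) and (u')² = 441*π^2/16·cos²(3*π/2·x), and each of sin², cos² integrates to L/2 = 1 over (0, 2).
∫_0^2 u² dx = 49/4, so ||u||_L² = 7/2.
∫_0^2 (u')² dx = 441*π^2/16, so ||u'||_L² = 21*π/4.
Ratio ||u||_L² / ||u'||_L² = 2/(3*π).
Sharp Poincaré constant on H^1_0(0, 2) is C_P = L/π = 2/π, achieved by sin(π/2·x).
This is the k = 3 harmonic; the ratio L/(kπ) is strictly less than C_P = L/π, consistent with the sharp inequality ||u||_L² ≤ C_P ||u'||_L².


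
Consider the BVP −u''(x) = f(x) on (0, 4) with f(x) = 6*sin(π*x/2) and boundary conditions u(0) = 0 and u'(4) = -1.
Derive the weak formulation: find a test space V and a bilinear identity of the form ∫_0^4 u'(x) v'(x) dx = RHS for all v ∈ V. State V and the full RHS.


V = {v ∈ H^1(0, 4) : v(0) = 0} (test functions vanish at x = 0 where u is specified); weak form: ∫_0^4 u'v' dx = ∫_0^4 (6*sin(π*x/2)) v dx − v(4) for all v ∈ V.

Multiply both sides by a test function v and integrate from 0 to 4:
  ∫_0^4 −u''(x) v(x) dx = ∫_0^4 f(x) v(x) dx.
Integrate the LHS by parts once:
  ∫_0^4 −u'' v dx = −[u'(x) v(x)]_0^4 + ∫_0^4 u'(x) v'(x) dx.
Thus ∫_0^4 u'(x) v'(x) dx = ∫_0^4 f(x) v(x) dx + [u'(x) v(x)]_0^4.
Choose V so that boundary terms are either known or forced to vanish.
Mixed BC: u(0) = 0 (Dirichlet) and u'(4) = -1 (Neumann). Define V = {v ∈ H^1(0, 4) : v(0) = 0}. Then [u' v]_0^4 = u'(4)·v(4) − u'(0)·0 = − v(4).
Weak formulation: find u (satisfying any essential BC) such that ∫_0^4 u'(x) v'(x) dx = ∫_0^4 f v dx − v(4) for all v ∈ V (Dirichlet at 0 absorbed into V; Neumann datum at x = 4 contributes the boundary term).
Substituting f(x) = 6*sin(π*x/2), the right-hand side is ∫_0^4 (6*sin(π*x/2)) v dx − v(4).


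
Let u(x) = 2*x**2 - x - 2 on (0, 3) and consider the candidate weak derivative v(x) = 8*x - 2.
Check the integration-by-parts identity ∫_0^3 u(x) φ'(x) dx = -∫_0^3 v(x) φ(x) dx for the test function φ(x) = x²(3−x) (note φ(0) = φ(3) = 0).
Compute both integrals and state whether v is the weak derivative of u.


LHS = -837/20, RHS = -837/10. No, v is not the weak derivative of u.

u(x) = 2*x**2 - x - 2, classical derivative u'(x) = 4*x - 1.
φ(x) = x²(3−x), so φ'(x) = 3*x*(2 - x).
Note φ(0) = φ(3) = 0, so the boundary term u·φ vanishes.
LHS = ∫_0^3 u(x) φ'(x) dx = ∫_0^3 (-6*x^4 + 15*x^3 - 12*x) dx. Term by term:
  ∫_0^3 -6*x^4 dx = -1458/5;  ∫_0^3 15*x^3 dx = 1215/4;  ∫_0^3 -12*x dx = -54.
Sum: -1458/5 + 1215/4 − 54 = -837/20.
So LHS = -837/20.
∫_0^3 v(x) φ(x) dx = ∫_0^3 (-8*x^4 + 26*x^3 - 6*x^2) dx. Term by term:
  ∫_0^3 -8*x^4 dx = -1944/5;  ∫_0^3 26*x^3 dx = 1053/2;  ∫_0^3 -6*x^2 dx = -54.
Sum: -1944/5 + 1053/2 − 54 = 837/10.
So RHS = -∫_0^3 v(x) φ(x) dx = -837/10.
LHS − RHS = 837/20 ≠ 0, so the identity fails.
(For a valid weak derivative the identity must hold for EVERY test function, in particular this one. The failure shows v is NOT the weak derivative of u.)
Correct weak derivative would be u'(x) = 4*x - 1.


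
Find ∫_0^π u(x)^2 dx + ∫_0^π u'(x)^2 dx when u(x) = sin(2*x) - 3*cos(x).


||u||_{H^1(0,π)}^2 = -16 + 23*π/2

u'(x) = 3*sin(x) + 2*cos(2*x).
Expand u² and (u')² and integrate term by term on (0, π), using: for integers n ≥ 1, ∫_0^π sin²(nx) dx = ∫_0^π cos²(nx) dx = π/2; for n ≠ n', ∫_0^π sin(nx)sin(n'x) dx = ∫_0^π cos(nx)cos(n'x) dx = 0; and by product-to-sum, ∫_0^π sin(nx)cos(n'x) dx = ½∫_0^π [sin((n+n')x) + sin((n−n')x)] dx, which is 0 when n+n' is even and 2n/(n²−n'²) when n+n' is odd (it need not vanish on (0, π)).
  u² squared terms: (-3)²·∫cos(x)² dx = 9·π/2 = 9*π/2;  (1)²·∫sin(2x)² dx = 1·π/2 = π/2.
  u² cross terms: 2·(-3)·(1)·∫cos(x)·sin(2x) dx = -6·(4/3) = -8.
  So ∫_0^π u² dx = 9*π/2 + π/2 − 8 = -8 + 5*π.
  (u')² squared terms: (2)²·∫cos(2x)² dx = 4·π/2 = 2*π;  (3)²·∫sin(x)² dx = 9·π/2 = 9*π/2.
  (u')² cross terms: 2·(2)·(3)·∫cos(2x)·sin(x) dx = 12·(-2/3) = -8.
  So ∫_0^π (u')² dx = 2*π + 9*π/2 − 8 = -8 + 13*π/2.
||u||_{H^1}^2 = (-8 + 5*π) + (-8 + 13*π/2) = -16 + 23*π/2.


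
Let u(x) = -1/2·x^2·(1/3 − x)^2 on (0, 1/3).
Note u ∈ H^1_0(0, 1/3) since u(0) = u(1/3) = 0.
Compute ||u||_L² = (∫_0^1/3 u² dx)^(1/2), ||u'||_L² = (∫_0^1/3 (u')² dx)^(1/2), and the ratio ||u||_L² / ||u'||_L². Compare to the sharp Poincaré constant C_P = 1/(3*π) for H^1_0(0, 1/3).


||u||_L² / ||u'||_L² = sqrt(3)/18 < C_P = 1/(3*π).

u(x) = -1/2·x^2·(1/3 − x)^2, so u'(x) = x*(-2*x^2 + x - 1/9).
u(x) = -1/2·x^2·(1/3 − x)^2 vanishes at x = 0 and x = 1/3, so u ∈ H^1_0(0, 1/3). Differentiate via the product rule and integrate the resulting polynomials term by term.
  ∫_0^1/3 u² dx = ∫_0^1/3 (x^8/4 - x^7/3 + x^6/6 - x^5/27 + x^4/324) dx. Term by term:
    ∫_0^1/3 x^8/4 dx = 1/708588;  ∫_0^1/3 -x^7/3 dx = -1/157464;  ∫_0^1/3 x^6/6 dx = 1/91854;
    ∫_0^1/3 -x^5/27 dx = -1/118098;  ∫_0^1/3 x^4/324 dx = 1/393660.
  Sum: 1/708588 − 1/157464 + 1/91854 − 1/118098 + 1/393660 = 1/49601160.
  ∫_0^1/3 (u')² dx = ∫_0^1/3 (4*x^6 - 4*x^5 + 13*x^4/9 - 2*x^3/9 + x^2/81) dx. Term by term:
    ∫_0^1/3 4*x^6 dx = 4/15309;  ∫_0^1/3 -4*x^5 dx = -2/2187;  ∫_0^1/3 13*x^4/9 dx = 13/10935;
    ∫_0^1/3 -2*x^3/9 dx = -1/1458;  ∫_0^1/3 x^2/81 dx = 1/6561.
  Sum: 4/15309 − 2/2187 + 13/10935 − 1/1458 + 1/6561 = 1/459270.
∫_0^1/3 u² dx = 1/49601160, so ||u||_L² = sqrt(210)/102060.
∫_0^1/3 (u')² dx = 1/459270, so ||u'||_L² = sqrt(70)/5670.
Ratio ||u||_L² / ||u'||_L² = sqrt(3)/18.
Sharp Poincaré constant on H^1_0(0, 1/3) is C_P = L/π = 1/(3*π), achieved by sin(3*π·x).
A polynomial bump cannot attain the sharp Poincaré constant (only the first sine eigenfunction does), so the ratio is strictly less than C_P, consistent with ||u||_L² ≤ C_P ||u'||_L².
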